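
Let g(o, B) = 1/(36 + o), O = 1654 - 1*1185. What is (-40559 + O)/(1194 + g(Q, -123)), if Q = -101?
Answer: -2605850/77609 ≈ -33.577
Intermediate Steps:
O = 469 (O = 1654 - 1185 = 469)
(-40559 + O)/(1194 + g(Q, -123)) = (-40559 + 469)/(1194 + 1/(36 - 101)) = -40090/(1194 + 1/(-65)) = -40090/(1194 - 1/65) = -40090/77609/65 = -40090*65/77609 = -2605850/77609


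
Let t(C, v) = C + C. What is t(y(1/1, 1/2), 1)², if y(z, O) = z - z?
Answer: 0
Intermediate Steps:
y(z, O) = 0
t(C, v) = 2*C
t(y(1/1, 1/2), 1)² = (2*0)² = 0² = 0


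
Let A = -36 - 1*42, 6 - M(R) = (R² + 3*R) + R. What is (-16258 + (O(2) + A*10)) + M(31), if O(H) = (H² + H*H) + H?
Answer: -18107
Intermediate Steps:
O(H) = H + 2*H² (O(H) = (H² + H²) + H = 2*H² + H = H + 2*H²)
M(R) = 6 - R² - 4*R (M(R) = 6 - ((R² + 3*R) + R) = 6 - (R² + 4*R) = 6 + (-R² - 4*R) = 6 - R² - 4*R)
A = -78 (A = -36 - 42 = -78)
(-16258 + (O(2) + A*10)) + M(31) = (-16258 + (2*(1 + 2*2) - 78*10)) + (6 - 1*31² - 4*31) = (-16258 + (2*(1 + 4) - 780)) + (6 - 1*961 - 124) = (-16258 + (2*5 - 780)) + (6 - 961 - 124) = (-16258 + (10 - 780)) - 1079 = (-16258 - 770) - 1079 = -17028 - 1079 = -18107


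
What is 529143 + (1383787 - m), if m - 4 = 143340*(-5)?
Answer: 2629626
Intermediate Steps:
m = -716696 (m = 4 + 143340*(-5) = 4 - 716700 = -716696)
529143 + (1383787 - m) = 529143 + (1383787 - 1*(-716696)) = 529143 + (1383787 + 716696) = 529143 + 2100483 = 2629626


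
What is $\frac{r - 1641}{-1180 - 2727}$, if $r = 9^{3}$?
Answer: $\frac{912}{3907} \approx 0.23343$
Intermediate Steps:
$r = 729$
$\frac{r - 1641}{-1180 - 2727} = \frac{729 - 1641}{-1180 - 2727} = - \frac{912}{-3907} = \left(-912\right) \left(- \frac{1}{3907}\right) = \frac{912}{3907}$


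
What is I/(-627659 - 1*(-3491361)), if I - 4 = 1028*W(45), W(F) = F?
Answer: 23132/1431851 ≈ 0.016155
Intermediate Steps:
I = 46264 (I = 4 + 1028*45 = 4 + 46260 = 46264)
I/(-627659 - 1*(-3491361)) = 46264/(-627659 - 1*(-3491361)) = 46264/(-627659 + 3491361) = 46264/2863702 = 46264*(1/2863702) = 23132/1431851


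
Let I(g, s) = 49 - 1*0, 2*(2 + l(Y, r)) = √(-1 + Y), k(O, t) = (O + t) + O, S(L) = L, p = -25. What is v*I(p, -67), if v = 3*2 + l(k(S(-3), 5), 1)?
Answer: 196 + 49*I*√2/2 ≈ 196.0 + 34.648*I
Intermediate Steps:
k(O, t) = t + 2*O
l(Y, r) = -2 + √(-1 + Y)/2
I(g, s) = 49 (I(g, s) = 49 + 0 = 49)
v = 4 + I*√2/2 (v = 3*2 + (-2 + √(-1 + (5 + 2*(-3)))/2) = 6 + (-2 + √(-1 + (5 - 6))/2) = 6 + (-2 + √(-1 - 1)/2) = 6 + (-2 + √(-2)/2) = 6 + (-2 + (I*√2)/2) = 6 + (-2 + I*√2/2) = 4 + I*√2/2 ≈ 4.0 + 0.70711*I)
v*I(p, -67) = (4 + I*√2/2)*49 = 196 + 49*I*√2/2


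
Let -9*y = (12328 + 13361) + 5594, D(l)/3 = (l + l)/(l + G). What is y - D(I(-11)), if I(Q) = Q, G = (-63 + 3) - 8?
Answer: -2471951/711 ≈ -3476.7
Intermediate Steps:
G = -68 (G = -60 - 8 = -68)
D(l) = 6*l/(-68 + l) (D(l) = 3*((l + l)/(l - 68)) = 3*((2*l)/(-68 + l)) = 3*(2*l/(-68 + l)) = 6*l/(-68 + l))
y = -31283/9 (y = -((12328 + 13361) + 5594)/9 = -(25689 + 5594)/9 = -⅑*31283 = -31283/9 ≈ -3475.9)
y - D(I(-11)) = -31283/9 - 6*(-11)/(-68 - 11) = -31283/9 - 6*(-11)/(-79) = -31283/9 - 6*(-11)*(-1)/79 = -31283/9 - 1*66/79 = -31283/9 - 66/79 = -2471951/711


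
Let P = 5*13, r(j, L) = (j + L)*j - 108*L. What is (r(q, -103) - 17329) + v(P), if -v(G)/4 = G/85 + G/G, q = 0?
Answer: -105605/17 ≈ -6212.1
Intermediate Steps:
r(j, L) = -108*L + j*(L + j) (r(j, L) = (L + j)*j - 108*L = j*(L + j) - 108*L = -108*L + j*(L + j))
P = 65
v(G) = -4 - 4*G/85 (v(G) = -4*(G/85 + G/G) = -4*(G*(1/85) + 1) = -4*(G/85 + 1) = -4*(1 + G/85) = -4 - 4*G/85)
(r(q, -103) - 17329) + v(P) = ((0² - 108*(-103) - 103*0) - 17329) + (-4 - 4/85*65) = ((0 + 11124 + 0) - 17329) + (-4 - 52/17) = (11124 - 17329) - 120/17 = -6205 - 120/17 = -105605/17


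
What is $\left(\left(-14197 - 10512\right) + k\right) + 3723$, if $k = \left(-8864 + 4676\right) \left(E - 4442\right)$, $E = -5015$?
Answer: $39584930$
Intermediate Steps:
$k = 39605916$ ($k = \left(-8864 + 4676\right) \left(-5015 - 4442\right) = \left(-4188\right) \left(-9457\right) = 39605916$)
$\left(\left(-14197 - 10512\right) + k\right) + 3723 = \left(\left(-14197 - 10512\right) + 39605916\right) + 3723 = \left(-24709 + 39605916\right) + 3723 = 39581207 + 3723 = 39584930$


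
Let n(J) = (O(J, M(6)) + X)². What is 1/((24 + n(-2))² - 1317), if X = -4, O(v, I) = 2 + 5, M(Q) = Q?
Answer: -1/228 ≈ -0.0043860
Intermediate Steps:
O(v, I) = 7
n(J) = 9 (n(J) = (7 - 4)² = 3² = 9)
1/((24 + n(-2))² - 1317) = 1/((24 + 9)² - 1317) = 1/(33² - 1317) = 1/(1089 - 1317) = 1/(-228) = -1/228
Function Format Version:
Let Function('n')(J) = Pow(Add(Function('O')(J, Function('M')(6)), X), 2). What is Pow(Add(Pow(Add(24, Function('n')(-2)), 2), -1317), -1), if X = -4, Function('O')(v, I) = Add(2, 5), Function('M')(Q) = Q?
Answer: Rational(-1, 228) ≈ -0.0043860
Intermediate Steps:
Function('O')(v, I) = 7
Function('n')(J) = 9 (Function('n')(J) = Pow(Add(7, -4), 2) = Pow(3, 2) = 9)
Pow(Add(Pow(Add(24, Function('n')(-2)), 2), -1317), -1) = Pow(Add(Pow(Add(24, 9), 2), -1317), -1) = Pow(Add(Pow(33, 2), -1317), -1) = Pow(Add(1089, -1317), -1) = Pow(-228, -1) = Rational(-1, 228)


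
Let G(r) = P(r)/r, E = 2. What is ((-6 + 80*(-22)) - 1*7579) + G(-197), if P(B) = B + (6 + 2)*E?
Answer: -1840784/197 ≈ -9344.1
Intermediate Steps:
P(B) = 16 + B (P(B) = B + (6 + 2)*2 = B + 8*2 = B + 16 = 16 + B)
G(r) = (16 + r)/r
((-6 + 80*(-22)) - 1*7579) + G(-197) = ((-6 + 80*(-22)) - 1*7579) + (16 - 197)/(-197) = ((-6 - 1760) - 7579) - 1/197*(-181) = (-1766 - 7579) + 181/197 = -9345 + 181/197 = -1840784/197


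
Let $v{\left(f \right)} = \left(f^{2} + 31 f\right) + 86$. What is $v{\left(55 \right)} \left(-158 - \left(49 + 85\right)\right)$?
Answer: $-1406272$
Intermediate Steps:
$v{\left(f \right)} = 86 + f^{2} + 31 f$
$v{\left(55 \right)} \left(-158 - \left(49 + 85\right)\right) = \left(86 + 55^{2} + 31 \cdot 55\right) \left(-158 - \left(49 + 85\right)\right) = \left(86 + 3025 + 1705\right) \left(-158 - 134\right) = 4816 \left(-158 - 134\right) = 4816 \left(-292\right) = -1406272$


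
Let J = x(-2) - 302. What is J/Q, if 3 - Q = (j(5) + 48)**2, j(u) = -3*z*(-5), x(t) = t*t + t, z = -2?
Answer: 100/107 ≈ 0.93458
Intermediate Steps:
x(t) = t + t**2 (x(t) = t**2 + t = t + t**2)
J = -300 (J = -2*(1 - 2) - 302 = -2*(-1) - 302 = 2 - 302 = -300)
j(u) = -30 (j(u) = -3*(-2)*(-5) = 6*(-5) = -30)
Q = -321 (Q = 3 - (-30 + 48)**2 = 3 - 1*18**2 = 3 - 1*324 = 3 - 324 = -321)
J/Q = -300/(-321) = -300*(-1/321) = 100/107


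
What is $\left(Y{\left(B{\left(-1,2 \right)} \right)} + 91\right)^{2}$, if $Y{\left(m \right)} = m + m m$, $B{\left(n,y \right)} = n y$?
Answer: $8649$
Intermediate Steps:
$Y{\left(m \right)} = m + m^{2}$
$\left(Y{\left(B{\left(-1,2 \right)} \right)} + 91\right)^{2} = \left(\left(-1\right) 2 \left(1 - 2\right) + 91\right)^{2} = \left(- 2 \left(1 - 2\right) + 91\right)^{2} = \left(\left(-2\right) \left(-1\right) + 91\right)^{2} = \left(2 + 91\right)^{2} = 93^{2} = 8649$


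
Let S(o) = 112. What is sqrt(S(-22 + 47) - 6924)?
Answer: 2*I*sqrt(1703) ≈ 82.535*I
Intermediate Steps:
sqrt(S(-22 + 47) - 6924) = sqrt(112 - 6924) = sqrt(-6812) = 2*I*sqrt(1703)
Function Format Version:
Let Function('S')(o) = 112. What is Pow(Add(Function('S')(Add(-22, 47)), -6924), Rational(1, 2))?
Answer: Mul(2, I, Pow(1703, Rational(1, 2))) ≈ Mul(82.535, I)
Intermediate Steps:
Pow(Add(Function('S')(Add(-22, 47)), -6924), Rational(1, 2)) = Pow(Add(112, -6924), Rational(1, 2)) = Pow(-6812, Rational(1, 2)) = Mul(2, I, Pow(1703, Rational(1, 2)))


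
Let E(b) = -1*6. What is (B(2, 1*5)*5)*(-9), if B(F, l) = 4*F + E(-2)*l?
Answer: 990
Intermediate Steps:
E(b) = -6
B(F, l) = -6*l + 4*F (B(F, l) = 4*F - 6*l = -6*l + 4*F)
(B(2, 1*5)*5)*(-9) = ((-6*5 + 4*2)*5)*(-9) = ((-6*5 + 8)*5)*(-9) = ((-30 + 8)*5)*(-9) = -22*5*(-9) = -110*(-9) = 990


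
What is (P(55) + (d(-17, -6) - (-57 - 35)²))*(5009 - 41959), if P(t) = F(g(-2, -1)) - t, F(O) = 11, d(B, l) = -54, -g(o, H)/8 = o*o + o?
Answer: 316365900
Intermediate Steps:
g(o, H) = -8*o - 8*o² (g(o, H) = -8*(o*o + o) = -8*(o² + o) = -8*(o + o²) = -8*o - 8*o²)
P(t) = 11 - t
(P(55) + (d(-17, -6) - (-57 - 35)²))*(5009 - 41959) = ((11 - 1*55) + (-54 - (-57 - 35)²))*(5009 - 41959) = ((11 - 55) + (-54 - 1*(-92)²))*(-36950) = (-44 + (-54 - 1*8464))*(-36950) = (-44 + (-54 - 8464))*(-36950) = (-44 - 8518)*(-36950) = -8562*(-36950) = 316365900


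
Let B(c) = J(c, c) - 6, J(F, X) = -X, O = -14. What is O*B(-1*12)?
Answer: -84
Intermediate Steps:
B(c) = -6 - c (B(c) = -c - 6 = -6 - c)
O*B(-1*12) = -14*(-6 - (-1)*12) = -14*(-6 - 1*(-12)) = -14*(-6 + 12) = -14*6 = -84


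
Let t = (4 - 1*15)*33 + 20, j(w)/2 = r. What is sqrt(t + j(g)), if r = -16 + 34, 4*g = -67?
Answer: I*sqrt(307) ≈ 17.521*I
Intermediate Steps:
g = -67/4 (g = (1/4)*(-67) = -67/4 ≈ -16.750)
r = 18
j(w) = 36 (j(w) = 2*18 = 36)
t = -343 (t = (4 - 15)*33 + 20 = -11*33 + 20 = -363 + 20 = -343)
sqrt(t + j(g)) = sqrt(-343 + 36) = sqrt(-307) = I*sqrt(307)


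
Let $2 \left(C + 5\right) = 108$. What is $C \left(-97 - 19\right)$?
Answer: $-5684$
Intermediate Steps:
$C = 49$ ($C = -5 + \frac{1}{2} \cdot 108 = -5 + 54 = 49$)
$C \left(-97 - 19\right) = 49 \left(-97 - 19\right) = 49 \left(-116\right) = -5684$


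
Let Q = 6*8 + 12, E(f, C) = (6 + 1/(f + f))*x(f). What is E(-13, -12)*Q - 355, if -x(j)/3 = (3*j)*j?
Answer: -544405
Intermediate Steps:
x(j) = -9*j**2 (x(j) = -3*3*j*j = -9*j**2)
E(f, C) = -9*f**2*(6 + 1/(2*f)) (E(f, C) = (6 + 1/(f + f))*(-9*f**2) = (6 + 1/(2*f))*(-9*f**2) = -9*f**2*(6 + 1/(2*f)))
Q = 60 (Q = 48 + 12 = 60)
E(-13, -12)*Q - 355 = -9/2*(-13)*(1 + 12*(-13))*60 - 355 = -9/2*(-13)*(1 - 156)*60 - 355 = -9/2*(-13)*(-155)*60 - 355 = -18135/2*60 - 355 = -544050 - 355 = -544405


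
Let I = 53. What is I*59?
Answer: 3127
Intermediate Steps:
I*59 = 53*59 = 3127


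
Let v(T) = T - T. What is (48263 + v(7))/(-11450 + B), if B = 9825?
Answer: -48263/1625 ≈ -29.700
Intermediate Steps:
v(T) = 0
(48263 + v(7))/(-11450 + B) = (48263 + 0)/(-11450 + 9825) = 48263/(-1625) = 48263*(-1/1625) = -48263/1625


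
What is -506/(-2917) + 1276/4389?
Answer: 540266/1163883 ≈ 0.46419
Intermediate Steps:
-506/(-2917) + 1276/4389 = -506*(-1/2917) + 1276*(1/4389) = 506/2917 + 116/399 = 540266/1163883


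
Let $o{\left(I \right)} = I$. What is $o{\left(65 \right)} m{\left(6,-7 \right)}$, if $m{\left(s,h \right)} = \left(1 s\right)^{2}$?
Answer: $2340$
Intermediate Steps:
$m{\left(s,h \right)} = s^{2}$
$o{\left(65 \right)} m{\left(6,-7 \right)} = 65 \cdot 6^{2} = 65 \cdot 36 = 2340$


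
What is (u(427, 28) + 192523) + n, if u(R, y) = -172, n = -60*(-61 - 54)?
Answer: 199251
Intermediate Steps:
n = 6900 (n = -60*(-115) = 6900)
(u(427, 28) + 192523) + n = (-172 + 192523) + 6900 = 192351 + 6900 = 199251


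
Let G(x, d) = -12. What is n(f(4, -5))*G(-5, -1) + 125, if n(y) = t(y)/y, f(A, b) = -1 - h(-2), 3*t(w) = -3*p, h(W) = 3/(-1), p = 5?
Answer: 155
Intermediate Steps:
h(W) = -3 (h(W) = 3*(-1) = -3)
t(w) = -5 (t(w) = (-3*5)/3 = (⅓)*(-15) = -5)
f(A, b) = 2 (f(A, b) = -1 - 1*(-3) = -1 + 3 = 2)
n(y) = -5/y
n(f(4, -5))*G(-5, -1) + 125 = -5/2*(-12) + 125 = 30 + 125 = 155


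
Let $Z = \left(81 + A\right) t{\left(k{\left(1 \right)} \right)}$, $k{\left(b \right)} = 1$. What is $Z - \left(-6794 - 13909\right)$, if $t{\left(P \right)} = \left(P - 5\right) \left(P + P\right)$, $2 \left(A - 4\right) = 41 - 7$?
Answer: $19887$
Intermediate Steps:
$A = 21$ ($A = 4 + \frac{41 - 7}{2} = 4 + \frac{1}{2} \cdot 34 = 4 + 17 = 21$)
$t{\left(P \right)} = 2 P \left(-5 + P\right)$ ($t{\left(P \right)} = \left(-5 + P\right) 2 P = 2 P \left(-5 + P\right)$)
$Z = -816$ ($Z = \left(81 + 21\right) 2 \cdot 1 \left(-5 + 1\right) = 102 \cdot 2 \cdot 1 \left(-4\right) = 102 \left(-8\right) = -816$)
$Z - \left(-6794 - 13909\right) = -816 - \left(-6794 - 13909\right) = -816 - -20703 = -816 + 20703 = 19887$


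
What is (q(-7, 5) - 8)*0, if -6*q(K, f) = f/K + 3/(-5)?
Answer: 0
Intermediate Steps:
q(K, f) = ⅒ - f/(6*K) (q(K, f) = -(f/K + 3/(-5))/6 = -(f/K + 3*(-⅕))/6 = -(f/K - ⅗)/6 = -(-⅗ + f/K)/6 = ⅒ - f/(6*K))
(q(-7, 5) - 8)*0 = ((-⅙*5 + (⅒)*(-7))/(-7) - 8)*0 = (-(-⅚ - 7/10)/7 - 8)*0 = (-⅐*(-23/15) - 8)*0 = (23/105 - 8)*0 = -817/105*0 = 0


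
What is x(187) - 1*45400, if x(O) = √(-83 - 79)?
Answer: -45400 + 9*I*√2 ≈ -45400.0 + 12.728*I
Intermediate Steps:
x(O) = 9*I*√2 (x(O) = √(-162) = 9*I*√2)
x(187) - 1*45400 = 9*I*√2 - 1*45400 = 9*I*√2 - 45400 = -45400 + 9*I*√2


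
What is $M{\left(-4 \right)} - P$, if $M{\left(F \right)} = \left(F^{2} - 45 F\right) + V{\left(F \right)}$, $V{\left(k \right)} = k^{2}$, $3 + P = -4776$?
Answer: $4991$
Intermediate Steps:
$P = -4779$ ($P = -3 - 4776 = -4779$)
$M{\left(F \right)} = - 45 F + 2 F^{2}$ ($M{\left(F \right)} = \left(F^{2} - 45 F\right) + F^{2} = - 45 F + 2 F^{2}$)
$M{\left(-4 \right)} - P = - 4 \left(-45 + 2 \left(-4\right)\right) - -4779 = - 4 \left(-45 - 8\right) + 4779 = \left(-4\right) \left(-53\right) + 4779 = 212 + 4779 = 4991$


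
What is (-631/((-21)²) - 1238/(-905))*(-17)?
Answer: 426649/399105 ≈ 1.0690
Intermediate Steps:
(-631/((-21)²) - 1238/(-905))*(-17) = (-631/441 - 1238*(-1/905))*(-17) = (-631*1/441 + 1238/905)*(-17) = (-631/441 + 1238/905)*(-17) = -25097/399105*(-17) = 426649/399105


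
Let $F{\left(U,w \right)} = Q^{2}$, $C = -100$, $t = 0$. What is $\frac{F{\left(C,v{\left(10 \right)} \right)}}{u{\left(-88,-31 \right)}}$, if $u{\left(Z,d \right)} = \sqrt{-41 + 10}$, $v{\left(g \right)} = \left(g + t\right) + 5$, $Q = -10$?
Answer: $- \frac{100 i \sqrt{31}}{31} \approx - 17.961 i$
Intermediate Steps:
$v{\left(g \right)} = 5 + g$ ($v{\left(g \right)} = \left(g + 0\right) + 5 = g + 5 = 5 + g$)
$F{\left(U,w \right)} = 100$ ($F{\left(U,w \right)} = \left(-10\right)^{2} = 100$)
$u{\left(Z,d \right)} = i \sqrt{31}$ ($u{\left(Z,d \right)} = \sqrt{-31} = i \sqrt{31}$)
$\frac{F{\left(C,v{\left(10 \right)} \right)}}{u{\left(-88,-31 \right)}} = \frac{100}{i \sqrt{31}} = 100 \left(- \frac{i \sqrt{31}}{31}\right) = - \frac{100 i \sqrt{31}}{31}$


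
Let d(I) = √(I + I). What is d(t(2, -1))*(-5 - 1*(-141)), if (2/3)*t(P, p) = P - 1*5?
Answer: 408*I ≈ 408.0*I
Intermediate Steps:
t(P, p) = -15/2 + 3*P/2 (t(P, p) = 3*(P - 1*5)/2 = 3*(P - 5)/2 = 3*(-5 + P)/2 = -15/2 + 3*P/2)
d(I) = √2*√I (d(I) = √(2*I) = √2*√I)
d(t(2, -1))*(-5 - 1*(-141)) = (√2*√(-15/2 + (3/2)*2))*(-5 - 1*(-141)) = (√2*√(-15/2 + 3))*(-5 + 141) = (√2*√(-9/2))*136 = (√2*(3*I*√2/2))*136 = (3*I)*136 = 408*I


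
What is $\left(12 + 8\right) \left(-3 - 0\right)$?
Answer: $-60$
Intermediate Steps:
$\left(12 + 8\right) \left(-3 - 0\right) = 20 \left(-3 + 0\right) = 20 \left(-3\right) = -60$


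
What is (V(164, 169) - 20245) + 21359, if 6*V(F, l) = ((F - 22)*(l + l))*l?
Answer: 4059004/3 ≈ 1.3530e+6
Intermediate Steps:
V(F, l) = l²*(-22 + F)/3 (V(F, l) = (((F - 22)*(l + l))*l)/6 = (((-22 + F)*(2*l))*l)/6 = ((2*l*(-22 + F))*l)/6 = (2*l²*(-22 + F))/6 = l²*(-22 + F)/3)
(V(164, 169) - 20245) + 21359 = ((⅓)*169²*(-22 + 164) - 20245) + 21359 = ((⅓)*28561*142 - 20245) + 21359 = (4055662/3 - 20245) + 21359 = 3994927/3 + 21359 = 4059004/3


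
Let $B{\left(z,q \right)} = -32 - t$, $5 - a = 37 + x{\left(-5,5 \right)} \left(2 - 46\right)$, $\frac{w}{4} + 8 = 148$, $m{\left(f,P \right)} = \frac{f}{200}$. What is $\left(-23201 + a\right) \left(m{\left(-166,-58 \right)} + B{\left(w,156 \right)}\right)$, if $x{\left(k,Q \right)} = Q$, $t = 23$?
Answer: $\frac{128481579}{100} \approx 1.2848 \cdot 10^{6}$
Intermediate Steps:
$m{\left(f,P \right)} = \frac{f}{200}$ ($m{\left(f,P \right)} = f \frac{1}{200} = \frac{f}{200}$)
$w = 560$ ($w = -32 + 4 \cdot 148 = -32 + 592 = 560$)
$a = 188$ ($a = 5 - \left(37 + 5 \left(2 - 46\right)\right) = 5 - \left(37 + 5 \left(-44\right)\right) = 5 - \left(37 - 220\right) = 5 - -183 = 5 + 183 = 188$)
$B{\left(z,q \right)} = -55$ ($B{\left(z,q \right)} = -32 - 23 = -55$)
$\left(-23201 + a\right) \left(m{\left(-166,-58 \right)} + B{\left(w,156 \right)}\right) = \left(-23201 + 188\right) \left(\frac{1}{200} \left(-166\right) - 55\right) = - 23013 \left(- \frac{83}{100} - 55\right) = \left(-23013\right) \left(- \frac{5583}{100}\right) = \frac{128481579}{100}$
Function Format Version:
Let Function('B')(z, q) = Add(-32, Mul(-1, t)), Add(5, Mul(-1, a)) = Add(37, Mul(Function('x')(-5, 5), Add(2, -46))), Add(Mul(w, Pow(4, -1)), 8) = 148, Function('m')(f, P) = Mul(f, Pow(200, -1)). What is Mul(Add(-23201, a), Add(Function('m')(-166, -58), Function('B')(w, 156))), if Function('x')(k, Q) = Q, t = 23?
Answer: Rational(128481579, 100) ≈ 1.2848e+6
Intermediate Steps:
Function('m')(f, P) = Mul(Rational(1, 200), f) (Function('m')(f, P) = Mul(f, Rational(1, 200)) = Mul(Rational(1, 200), f))
w = 560 (w = Add(-32, Mul(4, 148)) = Add(-32, 592) = 560)
a = 188 (a = Add(5, Mul(-1, Add(37, Mul(5, Add(2, -46))))) = Add(5, Mul(-1, Add(37, Mul(5, -44)))) = Add(5, Mul(-1, Add(37, -220))) = Add(5, Mul(-1, -183)) = Add(5, 183) = 188)
Function('B')(z, q) = -55 (Function('B')(z, q) = Add(-32, Mul(-1, 23)) = Add(-32, -23) = -55)
Mul(Add(-23201, a), Add(Function('m')(-166, -58), Function('B')(w, 156))) = Mul(Add(-23201, 188), Add(Mul(Rational(1, 200), -166), -55)) = Mul(-23013, Add(Rational(-83, 100), -55)) = Mul(-23013, Rational(-5583, 100)) = Rational(128481579, 100)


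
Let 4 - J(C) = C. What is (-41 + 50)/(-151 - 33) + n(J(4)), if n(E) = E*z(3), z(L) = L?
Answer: -9/184 ≈ -0.048913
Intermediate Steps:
J(C) = 4 - C
n(E) = 3*E (n(E) = E*3 = 3*E)
(-41 + 50)/(-151 - 33) + n(J(4)) = (-41 + 50)/(-151 - 33) + 3*(4 - 1*4) = 9/(-184) + 3*(4 - 4) = 9*(-1/184) + 3*0 = -9/184 + 0 = -9/184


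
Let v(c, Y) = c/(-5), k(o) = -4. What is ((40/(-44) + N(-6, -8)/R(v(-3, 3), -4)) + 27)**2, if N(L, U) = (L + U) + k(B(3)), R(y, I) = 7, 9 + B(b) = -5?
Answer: 3279721/5929 ≈ 553.17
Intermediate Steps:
B(b) = -14 (B(b) = -9 - 5 = -14)
v(c, Y) = -c/5 (v(c, Y) = c*(-1/5) = -c/5)
N(L, U) = -4 + L + U (N(L, U) = (L + U) - 4 = -4 + L + U)
((40/(-44) + N(-6, -8)/R(v(-3, 3), -4)) + 27)**2 = ((40/(-44) + (-4 - 6 - 8)/7) + 27)**2 = ((40*(-1/44) - 18*1/7) + 27)**2 = ((-10/11 - 18/7) + 27)**2 = (-268/77 + 27)**2 = (1811/77)**2 = 3279721/5929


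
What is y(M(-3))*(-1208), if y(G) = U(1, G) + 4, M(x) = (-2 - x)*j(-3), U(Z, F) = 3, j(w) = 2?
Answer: -8456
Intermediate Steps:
M(x) = -4 - 2*x (M(x) = (-2 - x)*2 = -4 - 2*x)
y(G) = 7 (y(G) = 3 + 4 = 7)
y(M(-3))*(-1208) = 7*(-1208) = -8456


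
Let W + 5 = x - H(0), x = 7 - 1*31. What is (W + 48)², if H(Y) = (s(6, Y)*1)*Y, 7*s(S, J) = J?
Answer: 361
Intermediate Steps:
s(S, J) = J/7
H(Y) = Y²/7 (H(Y) = ((Y/7)*1)*Y = (Y/7)*Y = Y²/7)
x = -24 (x = 7 - 31 = -24)
W = -29 (W = -5 + (-24 - 0²/7) = -5 + (-24 - 0/7) = -5 + (-24 - 1*0) = -5 + (-24 + 0) = -5 - 24 = -29)
(W + 48)² = (-29 + 48)² = 19² = 361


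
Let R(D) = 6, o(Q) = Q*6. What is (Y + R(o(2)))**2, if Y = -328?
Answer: 103684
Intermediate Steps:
o(Q) = 6*Q
(Y + R(o(2)))**2 = (-328 + 6)**2 = (-322)**2 = 103684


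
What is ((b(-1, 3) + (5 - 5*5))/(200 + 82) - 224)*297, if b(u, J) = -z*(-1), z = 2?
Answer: -3127707/47 ≈ -66547.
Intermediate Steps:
b(u, J) = 2 (b(u, J) = -1*2*(-1) = -2*(-1) = 2)
((b(-1, 3) + (5 - 5*5))/(200 + 82) - 224)*297 = ((2 + (5 - 5*5))/(200 + 82) - 224)*297 = ((2 + (5 - 25))/282 - 224)*297 = ((2 - 20)*(1/282) - 224)*297 = (-18*1/282 - 224)*297 = (-3/47 - 224)*297 = -10531/47*297 = -3127707/47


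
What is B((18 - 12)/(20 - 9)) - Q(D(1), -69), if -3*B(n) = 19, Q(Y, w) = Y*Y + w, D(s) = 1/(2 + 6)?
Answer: 12029/192 ≈ 62.651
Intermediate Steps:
D(s) = ⅛ (D(s) = 1/8 = ⅛)
Q(Y, w) = w + Y² (Q(Y, w) = Y² + w = w + Y²)
B(n) = -19/3 (B(n) = -⅓*19 = -19/3)
B((18 - 12)/(20 - 9)) - Q(D(1), -69) = -19/3 - (-69 + (⅛)²) = -19/3 - (-69 + 1/64) = -19/3 - 1*(-4415/64) = -19/3 + 4415/64 = 12029/192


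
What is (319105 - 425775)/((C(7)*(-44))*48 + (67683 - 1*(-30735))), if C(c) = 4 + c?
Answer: -53335/37593 ≈ -1.4187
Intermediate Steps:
(319105 - 425775)/((C(7)*(-44))*48 + (67683 - 1*(-30735))) = (319105 - 425775)/(((4 + 7)*(-44))*48 + (67683 - 1*(-30735))) = -106670/((11*(-44))*48 + (67683 + 30735)) = -106670/(-484*48 + 98418) = -106670/(-23232 + 98418) = -106670/75186 = -106670*1/75186 = -53335/37593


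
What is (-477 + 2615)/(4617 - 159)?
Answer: 1069/2229 ≈ 0.47959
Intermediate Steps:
(-477 + 2615)/(4617 - 159) = 2138/4458 = 2138*(1/4458) = 1069/2229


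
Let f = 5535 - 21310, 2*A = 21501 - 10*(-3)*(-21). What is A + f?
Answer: -10679/2 ≈ -5339.5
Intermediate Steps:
A = 20871/2 (A = (21501 - 10*(-3)*(-21))/2 = (21501 - (-30)*(-21))/2 = (21501 - 1*630)/2 = (21501 - 630)/2 = (½)*20871 = 20871/2 ≈ 10436.)
f = -15775
A + f = 20871/2 - 15775 = -10679/2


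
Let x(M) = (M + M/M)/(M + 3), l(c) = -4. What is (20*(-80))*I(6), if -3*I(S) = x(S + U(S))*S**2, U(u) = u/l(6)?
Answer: 14080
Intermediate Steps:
U(u) = -u/4 (U(u) = u/(-4) = u*(-1/4) = -u/4)
x(M) = (1 + M)/(3 + M) (x(M) = (M + 1)/(3 + M) = (1 + M)/(3 + M))
I(S) = -S**2*(1 + 3*S/4)/(3*(3 + 3*S/4)) (I(S) = -(1 + (S - S/4))/(3 + (S - S/4))*S**2/3 = -(1 + 3*S/4)/(3 + 3*S/4)*S**2/3 = -S**2*(1 + 3*S/4)/(3*(3 + 3*S/4)))
(20*(-80))*I(6) = (20*(-80))*((1/9)*6**2*(-4 - 3*6)/(4 + 6)) = -1600*36*(-4 - 18)/(9*10) = -1600*36*(-22)/(9*10) = -1600*(-44/5) = 14080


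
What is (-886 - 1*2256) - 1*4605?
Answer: -7747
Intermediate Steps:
(-886 - 1*2256) - 1*4605 = (-886 - 2256) - 4605 = -3142 - 4605 = -7747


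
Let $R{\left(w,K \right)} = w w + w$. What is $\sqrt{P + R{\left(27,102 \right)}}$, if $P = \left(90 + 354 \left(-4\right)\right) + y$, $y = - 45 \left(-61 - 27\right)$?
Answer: $\sqrt{3390} \approx 58.224$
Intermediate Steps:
$R{\left(w,K \right)} = w + w^{2}$ ($R{\left(w,K \right)} = w^{2} + w = w + w^{2}$)
$y = 3960$ ($y = \left(-45\right) \left(-88\right) = 3960$)
$P = 2634$ ($P = \left(90 + 354 \left(-4\right)\right) + 3960 = \left(90 - 1416\right) + 3960 = -1326 + 3960 = 2634$)
$\sqrt{P + R{\left(27,102 \right)}} = \sqrt{2634 + 27 \left(1 + 27\right)} = \sqrt{2634 + 27 \cdot 28} = \sqrt{2634 + 756} = \sqrt{3390}$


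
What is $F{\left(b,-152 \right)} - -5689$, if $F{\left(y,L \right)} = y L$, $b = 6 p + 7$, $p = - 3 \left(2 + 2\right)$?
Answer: $15569$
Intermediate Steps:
$p = -12$ ($p = \left(-3\right) 4 = -12$)
$b = -65$ ($b = 6 \left(-12\right) + 7 = -72 + 7 = -65$)
$F{\left(y,L \right)} = L y$
$F{\left(b,-152 \right)} - -5689 = \left(-152\right) \left(-65\right) - -5689 = 9880 + 5689 = 15569$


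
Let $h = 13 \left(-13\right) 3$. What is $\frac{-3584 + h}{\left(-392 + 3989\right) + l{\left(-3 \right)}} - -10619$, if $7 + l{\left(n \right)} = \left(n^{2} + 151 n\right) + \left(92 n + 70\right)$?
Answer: $\frac{31215769}{2940} \approx 10618.0$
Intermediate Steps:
$h = -507$ ($h = \left(-169\right) 3 = -507$)
$l{\left(n \right)} = 63 + n^{2} + 243 n$ ($l{\left(n \right)} = -7 + \left(\left(n^{2} + 151 n\right) + \left(92 n + 70\right)\right) = -7 + \left(\left(n^{2} + 151 n\right) + \left(70 + 92 n\right)\right) = -7 + \left(70 + n^{2} + 243 n\right) = 63 + n^{2} + 243 n$)
$\frac{-3584 + h}{\left(-392 + 3989\right) + l{\left(-3 \right)}} - -10619 = \frac{-3584 - 507}{\left(-392 + 3989\right) + \left(63 + \left(-3\right)^{2} + 243 \left(-3\right)\right)} - -10619 = - \frac{4091}{3597 + \left(63 + 9 - 729\right)} + 10619 = - \frac{4091}{3597 - 657} + 10619 = - \frac{4091}{2940} + 10619 = \frac{31215769}{2940}$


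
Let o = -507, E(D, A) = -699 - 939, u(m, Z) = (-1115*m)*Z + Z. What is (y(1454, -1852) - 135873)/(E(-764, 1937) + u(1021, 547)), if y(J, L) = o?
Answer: 34095/155678524 ≈ 0.00021901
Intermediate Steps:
u(m, Z) = Z - 1115*Z*m (u(m, Z) = -1115*Z*m + Z = Z - 1115*Z*m)
E(D, A) = -1638
y(J, L) = -507
(y(1454, -1852) - 135873)/(E(-764, 1937) + u(1021, 547)) = (-507 - 135873)/(-1638 + 547*(1 - 1115*1021)) = -136380/(-1638 + 547*(1 - 1138415)) = -136380/(-1638 + 547*(-1138414)) = -136380/(-1638 - 622712458) = -136380/(-622714096) = -136380*(-1/622714096) = 34095/155678524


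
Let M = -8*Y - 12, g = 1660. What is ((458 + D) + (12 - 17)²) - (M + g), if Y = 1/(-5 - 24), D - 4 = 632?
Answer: -15349/29 ≈ -529.28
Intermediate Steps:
D = 636 (D = 4 + 632 = 636)
Y = -1/29 (Y = 1/(-29) = -1/29 ≈ -0.034483)
M = -340/29 (M = -8*(-1/29) - 12 = 8/29 - 12 = -340/29 ≈ -11.724)
((458 + D) + (12 - 17)²) - (M + g) = ((458 + 636) + (12 - 17)²) - (-340/29 + 1660) = (1094 + (-5)²) - 1*47800/29 = (1094 + 25) - 47800/29 = 1119 - 47800/29 = -15349/29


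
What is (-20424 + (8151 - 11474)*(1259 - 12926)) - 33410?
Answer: 38715607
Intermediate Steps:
(-20424 + (8151 - 11474)*(1259 - 12926)) - 33410 = (-20424 - 3323*(-11667)) - 33410 = (-20424 + 38769441) - 33410 = 38749017 - 33410 = 38715607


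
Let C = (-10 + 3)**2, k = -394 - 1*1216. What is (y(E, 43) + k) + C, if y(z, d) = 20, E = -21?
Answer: -1541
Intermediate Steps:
k = -1610 (k = -394 - 1216 = -1610)
C = 49 (C = (-7)**2 = 49)
(y(E, 43) + k) + C = (20 - 1610) + 49 = -1590 + 49 = -1541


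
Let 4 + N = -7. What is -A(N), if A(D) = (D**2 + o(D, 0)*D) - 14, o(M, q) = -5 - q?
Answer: -162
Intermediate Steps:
N = -11 (N = -4 - 7 = -11)
A(D) = -14 + D**2 - 5*D (A(D) = (D**2 + (-5 - 1*0)*D) - 14 = (D**2 + (-5 + 0)*D) - 14 = (D**2 - 5*D) - 14 = -14 + D**2 - 5*D)
-A(N) = -(-14 + (-11)**2 - 5*(-11)) = -(-14 + 121 + 55) = -1*162 = -162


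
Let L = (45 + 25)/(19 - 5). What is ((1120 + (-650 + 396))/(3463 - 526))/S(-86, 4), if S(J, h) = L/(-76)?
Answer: -65816/14685 ≈ -4.4818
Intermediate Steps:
L = 5 (L = 70/14 = 70*(1/14) = 5)
S(J, h) = -5/76 (S(J, h) = 5/(-76) = 5*(-1/76) = -5/76)
((1120 + (-650 + 396))/(3463 - 526))/S(-86, 4) = ((1120 + (-650 + 396))/(3463 - 526))/(-5/76) = ((1120 - 254)/2937)*(-76/5) = (866*(1/2937))*(-76/5) = (866/2937)*(-76/5) = -65816/14685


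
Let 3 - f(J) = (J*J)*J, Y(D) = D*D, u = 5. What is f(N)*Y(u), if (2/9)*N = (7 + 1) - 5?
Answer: -491475/8 ≈ -61434.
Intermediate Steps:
Y(D) = D²
N = 27/2 (N = 9*((7 + 1) - 5)/2 = 9*(8 - 5)/2 = (9/2)*3 = 27/2 ≈ 13.500)
f(J) = 3 - J³ (f(J) = 3 - J*J*J = 3 - J²*J = 3 - J³)
f(N)*Y(u) = (3 - (27/2)³)*5² = (3 - 1*19683/8)*25 = (3 - 19683/8)*25 = -19659/8*25 = -491475/8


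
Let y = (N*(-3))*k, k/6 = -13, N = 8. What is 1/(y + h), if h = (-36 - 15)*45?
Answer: -1/423 ≈ -0.0023641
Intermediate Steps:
k = -78 (k = 6*(-13) = -78)
h = -2295 (h = -51*45 = -2295)
y = 1872 (y = (8*(-3))*(-78) = -24*(-78) = 1872)
1/(y + h) = 1/(1872 - 2295) = 1/(-423) = -1/423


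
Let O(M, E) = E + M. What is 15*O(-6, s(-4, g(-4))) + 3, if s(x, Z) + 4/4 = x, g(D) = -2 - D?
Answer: -162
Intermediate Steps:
s(x, Z) = -1 + x
15*O(-6, s(-4, g(-4))) + 3 = 15*((-1 - 4) - 6) + 3 = 15*(-5 - 6) + 3 = 15*(-11) + 3 = -165 + 3 = -162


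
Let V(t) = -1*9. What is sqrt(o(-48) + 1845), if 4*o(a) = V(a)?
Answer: 9*sqrt(91)/2 ≈ 42.927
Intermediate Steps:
V(t) = -9
o(a) = -9/4 (o(a) = (1/4)*(-9) = -9/4)
sqrt(o(-48) + 1845) = sqrt(-9/4 + 1845) = sqrt(7371/4) = 9*sqrt(91)/2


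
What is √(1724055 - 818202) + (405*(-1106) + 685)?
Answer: -447245 + √905853 ≈ -4.4629e+5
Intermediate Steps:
√(1724055 - 818202) + (405*(-1106) + 685) = √905853 + (-447930 + 685) = √905853 - 447245 = -447245 + √905853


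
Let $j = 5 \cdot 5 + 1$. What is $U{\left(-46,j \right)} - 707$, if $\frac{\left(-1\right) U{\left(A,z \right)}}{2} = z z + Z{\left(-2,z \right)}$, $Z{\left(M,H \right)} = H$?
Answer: $-2111$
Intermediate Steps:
$j = 26$ ($j = 25 + 1 = 26$)
$U{\left(A,z \right)} = - 2 z - 2 z^{2}$ ($U{\left(A,z \right)} = - 2 \left(z z + z\right) = - 2 \left(z^{2} + z\right) = - 2 \left(z + z^{2}\right) = - 2 z - 2 z^{2}$)
$U{\left(-46,j \right)} - 707 = 2 \cdot 26 \left(-1 - 26\right) - 707 = 2 \cdot 26 \left(-27\right) - 707 = -1404 - 707 = -2111$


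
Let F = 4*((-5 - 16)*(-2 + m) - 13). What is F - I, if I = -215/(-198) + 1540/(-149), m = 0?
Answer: 3695117/29502 ≈ 125.25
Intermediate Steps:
I = -272885/29502 (I = -215*(-1/198) + 1540*(-1/149) = 215/198 - 1540/149 = -272885/29502 ≈ -9.2497)
F = 116 (F = 4*((-5 - 16)*(-2 + 0) - 13) = 4*(-21*(-2) - 13) = 4*(42 - 13) = 4*29 = 116)
F - I = 116 - 1*(-272885/29502) = 116 + 272885/29502 = 3695117/29502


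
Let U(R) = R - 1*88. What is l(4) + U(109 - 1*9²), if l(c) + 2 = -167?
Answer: -229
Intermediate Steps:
l(c) = -169 (l(c) = -2 - 167 = -169)
U(R) = -88 + R (U(R) = R - 88 = -88 + R)
l(4) + U(109 - 1*9²) = -169 + (-88 + (109 - 1*9²)) = -169 + (-88 + (109 - 1*81)) = -169 + (-88 + (109 - 81)) = -169 + (-88 + 28) = -169 - 60 = -229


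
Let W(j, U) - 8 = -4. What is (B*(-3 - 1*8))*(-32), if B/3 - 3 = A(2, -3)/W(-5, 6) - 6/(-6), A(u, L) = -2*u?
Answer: 3168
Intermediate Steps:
W(j, U) = 4 (W(j, U) = 8 - 4 = 4)
B = 9 (B = 9 + 3*(-2*2/4 - 6/(-6)) = 9 + 3*(-4*¼ - 6*(-⅙)) = 9 + 3*(-1 + 1) = 9 + 3*0 = 9 + 0 = 9)
(B*(-3 - 1*8))*(-32) = (9*(-3 - 1*8))*(-32) = (9*(-3 - 8))*(-32) = (9*(-11))*(-32) = -99*(-32) = 3168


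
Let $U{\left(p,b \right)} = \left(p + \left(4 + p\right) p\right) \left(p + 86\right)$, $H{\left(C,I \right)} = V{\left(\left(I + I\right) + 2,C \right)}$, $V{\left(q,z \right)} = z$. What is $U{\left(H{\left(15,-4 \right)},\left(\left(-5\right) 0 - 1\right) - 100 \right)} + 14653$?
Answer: $44953$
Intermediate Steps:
$H{\left(C,I \right)} = C$
$U{\left(p,b \right)} = \left(86 + p\right) \left(p + p \left(4 + p\right)\right)$ ($U{\left(p,b \right)} = \left(p + p \left(4 + p\right)\right) \left(86 + p\right) = \left(86 + p\right) \left(p + p \left(4 + p\right)\right)$)
$U{\left(H{\left(15,-4 \right)},\left(\left(-5\right) 0 - 1\right) - 100 \right)} + 14653 = 15 \left(430 + 15^{2} + 91 \cdot 15\right) + 14653 = 15 \left(430 + 225 + 1365\right) + 14653 = 15 \cdot 2020 + 14653 = 30300 + 14653 = 44953$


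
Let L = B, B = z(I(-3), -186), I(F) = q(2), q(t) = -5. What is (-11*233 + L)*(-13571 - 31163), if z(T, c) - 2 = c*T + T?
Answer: 73184824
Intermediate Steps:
I(F) = -5
z(T, c) = 2 + T + T*c (z(T, c) = 2 + (c*T + T) = 2 + (T*c + T) = 2 + (T + T*c) = 2 + T + T*c)
B = 927 (B = 2 - 5 - 5*(-186) = 2 - 5 + 930 = 927)
L = 927
(-11*233 + L)*(-13571 - 31163) = (-11*233 + 927)*(-13571 - 31163) = (-2563 + 927)*(-44734) = -1636*(-44734) = 73184824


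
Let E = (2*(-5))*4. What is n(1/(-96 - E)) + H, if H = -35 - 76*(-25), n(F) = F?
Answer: 104439/56 ≈ 1865.0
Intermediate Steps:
E = -40 (E = -10*4 = -40)
H = 1865 (H = -35 + 1900 = 1865)
n(1/(-96 - E)) + H = 1/(-96 - 1*(-40)) + 1865 = 1/(-96 + 40) + 1865 = 1/(-56) + 1865 = -1/56 + 1865 = 104439/56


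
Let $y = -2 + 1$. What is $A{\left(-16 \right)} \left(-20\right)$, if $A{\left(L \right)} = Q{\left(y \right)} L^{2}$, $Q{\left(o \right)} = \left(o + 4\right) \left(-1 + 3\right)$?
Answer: $-30720$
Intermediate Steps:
$y = -1$
$Q{\left(o \right)} = 8 + 2 o$ ($Q{\left(o \right)} = \left(4 + o\right) 2 = 8 + 2 o$)
$A{\left(L \right)} = 6 L^{2}$ ($A{\left(L \right)} = \left(8 + 2 \left(-1\right)\right) L^{2} = \left(8 - 2\right) L^{2} = 6 L^{2}$)
$A{\left(-16 \right)} \left(-20\right) = 6 \left(-16\right)^{2} \left(-20\right) = 6 \cdot 256 \left(-20\right) = 1536 \left(-20\right) = -30720$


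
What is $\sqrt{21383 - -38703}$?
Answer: $\sqrt{60086} \approx 245.12$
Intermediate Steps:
$\sqrt{21383 - -38703} = \sqrt{21383 + 38703} = \sqrt{60086}$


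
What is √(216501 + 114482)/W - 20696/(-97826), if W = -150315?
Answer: 10348/48913 - √330983/150315 ≈ 0.20773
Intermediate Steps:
√(216501 + 114482)/W - 20696/(-97826) = √(216501 + 114482)/(-150315) - 20696/(-97826) = √330983*(-1/150315) - 20696*(-1/97826) = -√330983/150315 + 10348/48913 = 10348/48913 - √330983/150315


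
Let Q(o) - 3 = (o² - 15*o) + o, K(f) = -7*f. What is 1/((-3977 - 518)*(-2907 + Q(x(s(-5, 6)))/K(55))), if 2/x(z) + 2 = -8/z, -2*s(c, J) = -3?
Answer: 9317/121745662671 ≈ 7.6528e-8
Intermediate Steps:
s(c, J) = 3/2 (s(c, J) = -½*(-3) = 3/2)
x(z) = 2/(-2 - 8/z)
Q(o) = 3 + o² - 14*o (Q(o) = 3 + ((o² - 15*o) + o) = 3 + (o² - 14*o) = 3 + o² - 14*o)
1/((-3977 - 518)*(-2907 + Q(x(s(-5, 6)))/K(55))) = 1/((-3977 - 518)*(-2907 + (3 + (-1*3/2/(4 + 3/2))² - (-14)*3/(2*(4 + 3/2)))/((-7*55)))) = 1/(-4495*(-2907 + (3 + (-1*3/2/11/2)² - (-14)*3/(2*11/2))/(-385))) = 1/(-4495*(-2907 + (3 + (-1*3/2*2/11)² - (-14)*3*2/(2*11))*(-1/385))) = 1/(-4495*(-2907 + (3 + (-3/11)² - 14*(-3/11))*(-1/385))) = 1/(-4495*(-2907 + (3 + 9/121 + 42/11)*(-1/385))) = 1/(-4495*(-2907 + (834/121)*(-1/385))) = 1/(-4495*(-2907 - 834/46585)) = 1/(-4495*(-135423429/46585)) = 1/(121745662671/9317) = 9317/121745662671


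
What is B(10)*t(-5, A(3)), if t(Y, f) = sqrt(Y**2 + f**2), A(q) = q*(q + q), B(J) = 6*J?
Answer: 60*sqrt(349) ≈ 1120.9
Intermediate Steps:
A(q) = 2*q**2 (A(q) = q*(2*q) = 2*q**2)
B(10)*t(-5, A(3)) = (6*10)*sqrt((-5)**2 + (2*3**2)**2) = 60*sqrt(25 + (2*9)**2) = 60*sqrt(25 + 18**2) = 60*sqrt(25 + 324) = 60*sqrt(349)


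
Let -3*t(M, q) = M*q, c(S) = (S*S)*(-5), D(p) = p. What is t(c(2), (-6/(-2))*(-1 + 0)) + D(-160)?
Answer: -180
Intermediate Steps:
c(S) = -5*S² (c(S) = S²*(-5) = -5*S²)
t(M, q) = -M*q/3
t(c(2), (-6/(-2))*(-1 + 0)) + D(-160) = -(-5*2²)*(-6/(-2))*(-1 + 0)/3 - 160 = -(-5*4)*-6*(-½)*(-1)/3 - 160 = -⅓*(-20)*3*(-1) - 160 = -⅓*(-20)*(-3) - 160 = -20 - 160 = -180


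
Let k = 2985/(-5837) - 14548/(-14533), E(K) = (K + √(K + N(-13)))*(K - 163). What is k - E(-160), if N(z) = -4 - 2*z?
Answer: -4383927437609/84829121 + 323*I*√138 ≈ -51680.0 + 3794.4*I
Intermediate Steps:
E(K) = (-163 + K)*(K + √(22 + K)) (E(K) = (K + √(K + (-4 - 2*(-13))))*(K - 163) = (K + √(K + (-4 + 26)))*(-163 + K) = (K + √(K + 22))*(-163 + K) = (K + √(22 + K))*(-163 + K) = (-163 + K)*(K + √(22 + K)))
k = 41535671/84829121 (k = 2985*(-1/5837) - 14548*(-1/14533) = -2985/5837 + 14548/14533 = 41535671/84829121 ≈ 0.48964)
k - E(-160) = 41535671/84829121 - ((-160)² - 163*(-160) - 163*√(22 - 160) - 160*√(22 - 160)) = 41535671/84829121 - (25600 + 26080 - 163*I*√138 - 160*I*√138) = 41535671/84829121 - (51680 - 323*I*√138) = 41535671/84829121 + (-51680 + 323*I*√138) = -4383927437609/84829121 + 323*I*√138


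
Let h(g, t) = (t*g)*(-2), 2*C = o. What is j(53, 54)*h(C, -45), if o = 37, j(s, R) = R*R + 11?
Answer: 4873455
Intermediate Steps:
j(s, R) = 11 + R**2 (j(s, R) = R**2 + 11 = 11 + R**2)
C = 37/2 (C = (1/2)*37 = 37/2 ≈ 18.500)
h(g, t) = -2*g*t (h(g, t) = (g*t)*(-2) = -2*g*t)
j(53, 54)*h(C, -45) = (11 + 54**2)*(-2*37/2*(-45)) = (11 + 2916)*1665 = 2927*1665 = 4873455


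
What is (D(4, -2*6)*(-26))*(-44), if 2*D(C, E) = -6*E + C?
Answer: 43472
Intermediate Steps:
D(C, E) = C/2 - 3*E (D(C, E) = (-6*E + C)/2 = (C - 6*E)/2 = C/2 - 3*E)
(D(4, -2*6)*(-26))*(-44) = (((½)*4 - (-6)*6)*(-26))*(-44) = ((2 - 3*(-12))*(-26))*(-44) = ((2 + 36)*(-26))*(-44) = (38*(-26))*(-44) = -988*(-44) = 43472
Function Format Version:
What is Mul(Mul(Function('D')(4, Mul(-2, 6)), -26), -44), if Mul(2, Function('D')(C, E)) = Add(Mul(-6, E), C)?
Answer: 43472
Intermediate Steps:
Function('D')(C, E) = Add(Mul(Rational(1, 2), C), Mul(-3, E)) (Function('D')(C, E) = Mul(Rational(1, 2), Add(Mul(-6, E), C)) = Mul(Rational(1, 2), Add(C, Mul(-6, E))) = Add(Mul(Rational(1, 2), C), Mul(-3, E)))
Mul(Mul(Function('D')(4, Mul(-2, 6)), -26), -44) = Mul(Mul(Add(Mul(Rational(1, 2), 4), Mul(-3, Mul(-2, 6))), -26), -44) = Mul(Mul(Add(2, Mul(-3, -12)), -26), -44) = Mul(Mul(Add(2, 36), -26), -44) = Mul(Mul(38, -26), -44) = Mul(-988, -44) = 43472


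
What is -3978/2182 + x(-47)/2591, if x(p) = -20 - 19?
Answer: -5196048/2826781 ≈ -1.8382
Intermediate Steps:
x(p) = -39
-3978/2182 + x(-47)/2591 = -3978/2182 - 39/2591 = -3978*1/2182 - 39*1/2591 = -1989/1091 - 39/2591 = -5196048/2826781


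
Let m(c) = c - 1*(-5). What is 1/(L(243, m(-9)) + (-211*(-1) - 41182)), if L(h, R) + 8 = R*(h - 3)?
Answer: -1/41939 ≈ -2.3844e-5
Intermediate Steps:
m(c) = 5 + c (m(c) = c + 5 = 5 + c)
L(h, R) = -8 + R*(-3 + h) (L(h, R) = -8 + R*(h - 3) = -8 + R*(-3 + h))
1/(L(243, m(-9)) + (-211*(-1) - 41182)) = 1/((-8 - 3*(5 - 9) + (5 - 9)*243) + (-211*(-1) - 41182)) = 1/((-8 - 3*(-4) - 4*243) + (211 - 41182)) = 1/((-8 + 12 - 972) - 40971) = 1/(-968 - 40971) = 1/(-41939) = -1/41939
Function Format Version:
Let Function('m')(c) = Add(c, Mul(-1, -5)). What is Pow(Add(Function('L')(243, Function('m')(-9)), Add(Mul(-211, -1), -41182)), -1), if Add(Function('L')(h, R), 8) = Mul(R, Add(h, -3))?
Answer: Rational(-1, 41939) ≈ -2.3844e-5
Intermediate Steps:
Function('m')(c) = Add(5, c) (Function('m')(c) = Add(c, 5) = Add(5, c))
Function('L')(h, R) = Add(-8, Mul(R, Add(-3, h))) (Function('L')(h, R) = Add(-8, Mul(R, Add(h, -3))) = Add(-8, Mul(R, Add(-3, h))))
Pow(Add(Function('L')(243, Function('m')(-9)), Add(Mul(-211, -1), -41182)), -1) = Pow(Add(Add(-8, Mul(-3, Add(5, -9)), Mul(Add(5, -9), 243)), Add(Mul(-211, -1), -41182)), -1) = Pow(Add(Add(-8, Mul(-3, -4), Mul(-4, 243)), Add(211, -41182)), -1) = Pow(Add(Add(-8, 12, -972), -40971), -1) = Pow(Add(-968, -40971), -1) = Pow(-41939, -1) = Rational(-1, 41939)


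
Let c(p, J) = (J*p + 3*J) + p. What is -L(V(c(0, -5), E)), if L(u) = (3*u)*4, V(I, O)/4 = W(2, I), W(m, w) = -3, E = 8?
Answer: 144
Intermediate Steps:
c(p, J) = p + 3*J + J*p (c(p, J) = (3*J + J*p) + p = p + 3*J + J*p)
V(I, O) = -12 (V(I, O) = 4*(-3) = -12)
L(u) = 12*u
-L(V(c(0, -5), E)) = -12*(-12) = -1*(-144) = 144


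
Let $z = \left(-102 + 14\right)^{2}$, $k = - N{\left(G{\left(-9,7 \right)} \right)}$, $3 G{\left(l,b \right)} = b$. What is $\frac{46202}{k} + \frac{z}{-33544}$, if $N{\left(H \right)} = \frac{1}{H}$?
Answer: $- \frac{1356077806}{12579} \approx -1.078 \cdot 10^{5}$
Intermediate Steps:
$G{\left(l,b \right)} = \frac{b}{3}$
$k = - \frac{3}{7}$ ($k = - \frac{1}{\frac{1}{3} \cdot 7} = - \frac{1}{\frac{7}{3}} = \left(-1\right) \frac{3}{7} = - \frac{3}{7} \approx -0.42857$)
$z = 7744$ ($z = \left(-88\right)^{2} = 7744$)
$\frac{46202}{k} + \frac{z}{-33544} = \frac{46202}{- \frac{3}{7}} + \frac{7744}{-33544} = 46202 \left(- \frac{7}{3}\right) + 7744 \left(- \frac{1}{33544}\right) = - \frac{323414}{3} - \frac{968}{4193} = - \frac{1356077806}{12579}$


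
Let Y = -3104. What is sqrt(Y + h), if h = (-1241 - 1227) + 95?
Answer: I*sqrt(5477) ≈ 74.007*I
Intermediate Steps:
h = -2373 (h = -2468 + 95 = -2373)
sqrt(Y + h) = sqrt(-3104 - 2373) = sqrt(-5477) = I*sqrt(5477)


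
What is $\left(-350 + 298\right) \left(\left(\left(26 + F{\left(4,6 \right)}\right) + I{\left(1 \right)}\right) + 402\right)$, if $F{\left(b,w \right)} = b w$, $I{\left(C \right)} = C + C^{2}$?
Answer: $-23608$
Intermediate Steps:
$\left(-350 + 298\right) \left(\left(\left(26 + F{\left(4,6 \right)}\right) + I{\left(1 \right)}\right) + 402\right) = \left(-350 + 298\right) \left(\left(\left(26 + 4 \cdot 6\right) + 1 \left(1 + 1\right)\right) + 402\right) = - 52 \left(\left(\left(26 + 24\right) + 1 \cdot 2\right) + 402\right) = - 52 \left(\left(50 + 2\right) + 402\right) = - 52 \left(52 + 402\right) = \left(-52\right) 454 = -23608$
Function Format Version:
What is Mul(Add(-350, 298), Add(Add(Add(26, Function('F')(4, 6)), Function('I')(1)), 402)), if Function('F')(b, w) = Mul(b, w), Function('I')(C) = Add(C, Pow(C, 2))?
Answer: -23608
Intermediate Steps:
Mul(Add(-350, 298), Add(Add(Add(26, Function('F')(4, 6)), Function('I')(1)), 402)) = Mul(Add(-350, 298), Add(Add(Add(26, Mul(4, 6)), Mul(1, Add(1, 1))), 402)) = Mul(-52, Add(Add(Add(26, 24), Mul(1, 2)), 402)) = Mul(-52, Add(Add(50, 2), 402)) = Mul(-52, Add(52, 402)) = Mul(-52, 454) = -23608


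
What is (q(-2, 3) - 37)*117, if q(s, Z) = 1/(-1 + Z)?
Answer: -8541/2 ≈ -4270.5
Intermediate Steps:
(q(-2, 3) - 37)*117 = (1/(-1 + 3) - 37)*117 = (1/2 - 37)*117 = -73/2*117 = -8541/2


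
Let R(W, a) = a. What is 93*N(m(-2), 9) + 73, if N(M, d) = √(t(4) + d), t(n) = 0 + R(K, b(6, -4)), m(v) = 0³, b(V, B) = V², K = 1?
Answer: 73 + 279*√5 ≈ 696.86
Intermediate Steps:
m(v) = 0
t(n) = 36 (t(n) = 0 + 6² = 0 + 36 = 36)
N(M, d) = √(36 + d)
93*N(m(-2), 9) + 73 = 93*√(36 + 9) + 73 = 93*√45 + 73 = 93*(3*√5) + 73 = 279*√5 + 73 = 73 + 279*√5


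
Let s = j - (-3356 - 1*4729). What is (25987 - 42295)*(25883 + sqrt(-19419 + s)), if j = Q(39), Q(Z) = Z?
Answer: -422099964 - 48924*I*sqrt(1255) ≈ -4.221e+8 - 1.7332e+6*I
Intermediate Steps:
j = 39
s = 8124 (s = 39 - (-3356 - 1*4729) = 39 - (-3356 - 4729) = 39 - 1*(-8085) = 39 + 8085 = 8124)
(25987 - 42295)*(25883 + sqrt(-19419 + s)) = (25987 - 42295)*(25883 + sqrt(-19419 + 8124)) = -16308*(25883 + sqrt(-11295)) = -16308*(25883 + 3*I*sqrt(1255)) = -422099964 - 48924*I*sqrt(1255)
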